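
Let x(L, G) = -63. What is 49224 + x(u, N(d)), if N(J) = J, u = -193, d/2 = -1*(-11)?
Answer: 49161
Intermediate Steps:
d = 22 (d = 2*(-1*(-11)) = 2*11 = 22)
49224 + x(u, N(d)) = 49224 - 63 = 49161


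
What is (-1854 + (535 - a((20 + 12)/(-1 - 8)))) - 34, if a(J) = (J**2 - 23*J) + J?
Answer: -116953/81 ≈ -1443.9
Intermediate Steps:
a(J) = J**2 - 22*J
(-1854 + (535 - a((20 + 12)/(-1 - 8)))) - 34 = (-1854 + (535 - (20 + 12)/(-1 - 8)*(-22 + (20 + 12)/(-1 - 8)))) - 34 = (-1854 + (535 - 32/(-9)*(-22 + 32/(-9)))) - 34 = (-1854 + (535 - 32*(-1/9)*(-22 + 32*(-1/9)))) - 34 = (-1854 + (535 - (-32)*(-22 - 32/9)/9)) - 34 = (-1854 + (535 - (-32)*(-230)/(9*9))) - 34 = (-1854 + (535 - 1*7360/81)) - 34 = (-1854 + (535 - 7360/81)) - 34 = (-1854 + 35975/81) - 34 = -114199/81 - 34 = -116953/81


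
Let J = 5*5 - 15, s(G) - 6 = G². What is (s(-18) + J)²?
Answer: 115600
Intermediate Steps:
s(G) = 6 + G²
J = 10 (J = 25 - 15 = 10)
(s(-18) + J)² = ((6 + (-18)²) + 10)² = ((6 + 324) + 10)² = (330 + 10)² = 340² = 115600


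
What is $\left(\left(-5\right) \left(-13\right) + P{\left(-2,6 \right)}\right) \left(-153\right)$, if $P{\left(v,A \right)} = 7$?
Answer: $-11016$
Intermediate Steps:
$\left(\left(-5\right) \left(-13\right) + P{\left(-2,6 \right)}\right) \left(-153\right) = \left(\left(-5\right) \left(-13\right) + 7\right) \left(-153\right) = \left(65 + 7\right) \left(-153\right) = 72 \left(-153\right) = -11016$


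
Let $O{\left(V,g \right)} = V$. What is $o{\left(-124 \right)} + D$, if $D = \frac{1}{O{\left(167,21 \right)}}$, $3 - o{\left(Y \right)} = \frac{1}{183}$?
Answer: $\frac{91699}{30561} \approx 3.0005$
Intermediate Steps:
$o{\left(Y \right)} = \frac{548}{183}$ ($o{\left(Y \right)} = 3 - \frac{1}{183} = \frac{548}{183}$)
$D = \frac{1}{167} \approx 0.005988$
$o{\left(-124 \right)} + D = \frac{548}{183} + \frac{1}{167} = \frac{91699}{30561}$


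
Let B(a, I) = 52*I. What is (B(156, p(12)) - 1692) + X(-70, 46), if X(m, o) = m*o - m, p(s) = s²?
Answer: 2646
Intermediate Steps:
X(m, o) = -m + m*o
(B(156, p(12)) - 1692) + X(-70, 46) = (52*12² - 1692) - 70*(-1 + 46) = (52*144 - 1692) - 70*45 = (7488 - 1692) - 3150 = 5796 - 3150 = 2646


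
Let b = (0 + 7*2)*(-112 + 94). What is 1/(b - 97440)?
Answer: -1/97692 ≈ -1.0236e-5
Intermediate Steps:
b = -252 (b = (0 + 14)*(-18) = 14*(-18) = -252)
1/(b - 97440) = 1/(-252 - 97440) = 1/(-97692) = -1/97692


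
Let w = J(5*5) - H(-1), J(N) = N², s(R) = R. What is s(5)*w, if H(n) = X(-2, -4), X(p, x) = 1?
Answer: 3120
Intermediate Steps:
H(n) = 1
w = 624 (w = (5*5)² - 1*1 = 25² - 1 = 625 - 1 = 624)
s(5)*w = 5*624 = 3120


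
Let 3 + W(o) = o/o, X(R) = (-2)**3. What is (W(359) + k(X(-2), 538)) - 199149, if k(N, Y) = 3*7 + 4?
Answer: -199126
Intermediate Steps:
X(R) = -8
W(o) = -2 (W(o) = -3 + o/o = -3 + 1 = -2)
k(N, Y) = 25 (k(N, Y) = 21 + 4 = 25)
(W(359) + k(X(-2), 538)) - 199149 = (-2 + 25) - 199149 = 23 - 199149 = -199126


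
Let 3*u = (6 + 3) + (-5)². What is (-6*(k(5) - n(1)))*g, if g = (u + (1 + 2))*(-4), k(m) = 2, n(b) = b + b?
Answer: 0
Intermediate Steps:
n(b) = 2*b
u = 34/3 (u = ((6 + 3) + (-5)²)/3 = (9 + 25)/3 = (⅓)*34 = 34/3 ≈ 11.333)
g = -172/3 (g = (34/3 + (1 + 2))*(-4) = (34/3 + 3)*(-4) = (43/3)*(-4) = -172/3 ≈ -57.333)
(-6*(k(5) - n(1)))*g = -6*(2 - 2)*(-172/3) = -6*0*(-172/3) = 0*(-172/3) = 0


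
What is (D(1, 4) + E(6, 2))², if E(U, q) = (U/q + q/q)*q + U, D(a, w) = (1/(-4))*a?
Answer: 3025/16 ≈ 189.06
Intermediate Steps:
D(a, w) = -a/4 (D(a, w) = (1*(-¼))*a = -a/4)
E(U, q) = U + q*(1 + U/q) (E(U, q) = (U/q + 1)*q + U = (1 + U/q)*q + U = q*(1 + U/q) + U = U + q*(1 + U/q))
(D(1, 4) + E(6, 2))² = (-¼*1 + (2 + 2*6))² = (-¼ + (2 + 12))² = (-¼ + 14)² = (55/4)² = 3025/16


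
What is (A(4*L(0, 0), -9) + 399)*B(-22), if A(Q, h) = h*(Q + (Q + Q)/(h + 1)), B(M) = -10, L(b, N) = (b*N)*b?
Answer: -3990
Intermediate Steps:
L(b, N) = N*b**2 (L(b, N) = (N*b)*b = N*b**2)
A(Q, h) = h*(Q + 2*Q/(1 + h)) (A(Q, h) = h*(Q + (2*Q)/(1 + h)) = h*(Q + 2*Q/(1 + h)))
(A(4*L(0, 0), -9) + 399)*B(-22) = ((4*(0*0**2))*(-9)*(3 - 9)/(1 - 9) + 399)*(-10) = ((4*(0*0))*(-9)*(-6)/(-8) + 399)*(-10) = ((4*0)*(-9)*(-1/8)*(-6) + 399)*(-10) = (0*(-9)*(-1/8)*(-6) + 399)*(-10) = (0 + 399)*(-10) = 399*(-10) = -3990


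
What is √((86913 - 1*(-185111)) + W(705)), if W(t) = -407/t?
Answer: √135202441665/705 ≈ 521.56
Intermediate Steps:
√((86913 - 1*(-185111)) + W(705)) = √((86913 - 1*(-185111)) - 407/705) = √((86913 + 185111) - 407*1/705) = √(272024 - 407/705) = √(191776513/705) = √135202441665/705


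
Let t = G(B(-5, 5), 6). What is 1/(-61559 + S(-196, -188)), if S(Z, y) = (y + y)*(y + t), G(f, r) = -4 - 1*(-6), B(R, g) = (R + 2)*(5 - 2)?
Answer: 1/8377 ≈ 0.00011937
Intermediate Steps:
B(R, g) = 6 + 3*R (B(R, g) = (2 + R)*3 = 6 + 3*R)
G(f, r) = 2 (G(f, r) = -4 + 6 = 2)
t = 2
S(Z, y) = 2*y*(2 + y) (S(Z, y) = (y + y)*(y + 2) = (2*y)*(2 + y) = 2*y*(2 + y))
1/(-61559 + S(-196, -188)) = 1/(-61559 + 2*(-188)*(2 - 188)) = 1/(-61559 + 2*(-188)*(-186)) = 1/(-61559 + 69936) = 1/8377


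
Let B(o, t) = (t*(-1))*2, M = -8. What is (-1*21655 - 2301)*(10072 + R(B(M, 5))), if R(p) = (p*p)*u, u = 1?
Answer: -243680432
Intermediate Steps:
B(o, t) = -2*t (B(o, t) = -t*2 = -2*t)
R(p) = p² (R(p) = (p*p)*1 = p²*1 = p²)
(-1*21655 - 2301)*(10072 + R(B(M, 5))) = (-1*21655 - 2301)*(10072 + (-2*5)²) = (-21655 - 2301)*(10072 + (-10)²) = -23956*(10072 + 100) = -23956*10172 = -243680432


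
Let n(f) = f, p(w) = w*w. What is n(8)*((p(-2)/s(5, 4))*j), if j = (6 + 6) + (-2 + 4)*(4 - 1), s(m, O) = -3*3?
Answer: -64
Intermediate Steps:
s(m, O) = -9
p(w) = w²
j = 18 (j = 12 + 2*3 = 12 + 6 = 18)
n(8)*((p(-2)/s(5, 4))*j) = 8*(((-2)²/(-9))*18) = 8*((4*(-⅑))*18) = 8*(-4/9*18) = 8*(-8) = -64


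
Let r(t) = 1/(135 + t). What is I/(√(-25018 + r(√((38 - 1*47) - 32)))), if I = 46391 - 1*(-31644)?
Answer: 78035/√((-3377429 - 25018*I*√41)/(135 + I*√41)) ≈ 3.4564e-6 + 493.36*I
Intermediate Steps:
I = 78035 (I = 46391 + 31644 = 78035)
I/(√(-25018 + r(√((38 - 1*47) - 32)))) = 78035/(√(-25018 + 1/(135 + √((38 - 1*47) - 32)))) = 78035/(√(-25018 + 1/(135 + √((38 - 47) - 32)))) = 78035/(√(-25018 + 1/(135 + √(-9 - 32)))) = 78035/(√(-25018 + 1/(135 + √(-41)))) = 78035/(√(-25018 + 1/(135 + I*√41))) = 78035/√(-25018 + 1/(135 + I*√41))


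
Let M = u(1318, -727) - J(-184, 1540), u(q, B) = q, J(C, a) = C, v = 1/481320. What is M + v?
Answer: 722942641/481320 ≈ 1502.0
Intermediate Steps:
v = 1/481320 ≈ 2.0776e-6
M = 1502 (M = 1318 - 1*(-184) = 1318 + 184 = 1502)
M + v = 1502 + 1/481320 = 722942641/481320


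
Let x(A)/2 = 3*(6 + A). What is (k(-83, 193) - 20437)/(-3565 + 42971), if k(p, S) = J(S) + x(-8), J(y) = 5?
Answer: -538/1037 ≈ -0.51880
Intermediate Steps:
x(A) = 36 + 6*A (x(A) = 2*(3*(6 + A)) = 2*(18 + 3*A) = 36 + 6*A)
k(p, S) = -7 (k(p, S) = 5 + (36 + 6*(-8)) = 5 + (36 - 48) = 5 - 12 = -7)
(k(-83, 193) - 20437)/(-3565 + 42971) = (-7 - 20437)/(-3565 + 42971) = -20444/39406 = -20444*1/39406 = -538/1037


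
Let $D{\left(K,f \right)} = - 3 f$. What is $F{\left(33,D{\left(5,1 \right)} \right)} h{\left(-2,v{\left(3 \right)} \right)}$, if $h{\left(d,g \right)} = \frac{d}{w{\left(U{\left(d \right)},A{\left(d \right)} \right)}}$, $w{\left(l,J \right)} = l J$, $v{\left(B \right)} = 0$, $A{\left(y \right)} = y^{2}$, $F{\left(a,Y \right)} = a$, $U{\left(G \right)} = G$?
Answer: $\frac{33}{4} \approx 8.25$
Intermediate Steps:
$w{\left(l,J \right)} = J l$
$h{\left(d,g \right)} = \frac{1}{d^{2}}$ ($h{\left(d,g \right)} = \frac{d}{d^{2} d} = \frac{d}{d^{3}} = \frac{1}{d^{2}}$)
$F{\left(33,D{\left(5,1 \right)} \right)} h{\left(-2,v{\left(3 \right)} \right)} = \frac{33}{4}$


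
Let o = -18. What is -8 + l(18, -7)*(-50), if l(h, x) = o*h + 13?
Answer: 15542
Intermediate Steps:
l(h, x) = 13 - 18*h (l(h, x) = -18*h + 13 = 13 - 18*h)
-8 + l(18, -7)*(-50) = -8 + (13 - 18*18)*(-50) = -8 + (13 - 324)*(-50) = -8 - 311*(-50) = -8 + 15550 = 15542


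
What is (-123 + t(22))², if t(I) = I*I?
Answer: 130321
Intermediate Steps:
t(I) = I²
(-123 + t(22))² = (-123 + 22²)² = (-123 + 484)² = 361² = 130321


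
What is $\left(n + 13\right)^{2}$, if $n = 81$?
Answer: $8836$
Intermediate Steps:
$\left(n + 13\right)^{2} = \left(81 + 13\right)^{2} = 94^{2} = 8836$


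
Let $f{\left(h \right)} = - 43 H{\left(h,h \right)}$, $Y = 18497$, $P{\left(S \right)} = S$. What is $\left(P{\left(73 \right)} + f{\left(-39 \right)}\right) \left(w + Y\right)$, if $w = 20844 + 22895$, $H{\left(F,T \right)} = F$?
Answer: $108913000$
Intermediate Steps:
$w = 43739$
$f{\left(h \right)} = - 43 h$
$\left(P{\left(73 \right)} + f{\left(-39 \right)}\right) \left(w + Y\right) = \left(73 - -1677\right) \left(43739 + 18497\right) = \left(73 + 1677\right) 62236 = 1750 \cdot 62236 = 108913000$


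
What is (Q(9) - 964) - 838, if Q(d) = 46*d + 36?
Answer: -1352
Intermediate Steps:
Q(d) = 36 + 46*d
(Q(9) - 964) - 838 = ((36 + 46*9) - 964) - 838 = ((36 + 414) - 964) - 838 = (450 - 964) - 838 = -514 - 838 = -1352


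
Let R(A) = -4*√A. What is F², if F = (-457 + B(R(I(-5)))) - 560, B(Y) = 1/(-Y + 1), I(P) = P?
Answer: 16*(516636*√5 + 5106929*I)/(8*√5 + 79*I) ≈ 1.0343e+6 + 224.6*I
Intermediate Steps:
B(Y) = 1/(1 - Y)
F = -1017 - 1/(-1 - 4*I*√5) (F = (-457 - 1/(-1 - 4*I*√5)) - 560 = -1017 - 1/(-1 - 4*I*√5) ≈ -1017.0 - 0.11042*I)
F² = (4*(-1017*√5 + 254*I)/(-I + 4*√5))² = 16*(-1017*√5 + 254*I)²/(-I + 4*√5)²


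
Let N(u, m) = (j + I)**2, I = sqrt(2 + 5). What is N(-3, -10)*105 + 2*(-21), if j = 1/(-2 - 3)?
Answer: 3486/5 - 42*sqrt(7) ≈ 586.08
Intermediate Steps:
j = -1/5 (j = 1/(-5) = -1/5 ≈ -0.20000)
I = sqrt(7) ≈ 2.6458
N(u, m) = (-1/5 + sqrt(7))**2
N(-3, -10)*105 + 2*(-21) = (176/25 - 2*sqrt(7)/5)*105 + 2*(-21) = (3696/5 - 42*sqrt(7)) - 42 = 3486/5 - 42*sqrt(7)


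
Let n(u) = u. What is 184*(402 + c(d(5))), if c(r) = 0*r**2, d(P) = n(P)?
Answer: 73968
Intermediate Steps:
d(P) = P
c(r) = 0
184*(402 + c(d(5))) = 184*(402 + 0) = 184*402 = 73968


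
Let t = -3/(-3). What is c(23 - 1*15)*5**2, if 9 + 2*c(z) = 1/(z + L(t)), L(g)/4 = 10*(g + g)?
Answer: -19775/176 ≈ -112.36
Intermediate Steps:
t = 1 (t = -3*(-1/3) = 1)
L(g) = 80*g (L(g) = 4*(10*(g + g)) = 4*(10*(2*g)) = 4*(20*g) = 80*g)
c(z) = -9/2 + 1/(2*(80 + z)) (c(z) = -9/2 + 1/(2*(z + 80*1)) = -9/2 + 1/(2*(z + 80)) = -9/2 + 1/(2*(80 + z)))
c(23 - 1*15)*5**2 = ((-719 - 9*(23 - 1*15))/(2*(80 + (23 - 1*15))))*5**2 = ((-719 - 9*(23 - 15))/(2*(80 + (23 - 15))))*25 = ((-719 - 9*8)/(2*(80 + 8)))*25 = ((1/2)*(-719 - 72)/88)*25 = ((1/2)*(1/88)*(-791))*25 = -791/176*25 = -19775/176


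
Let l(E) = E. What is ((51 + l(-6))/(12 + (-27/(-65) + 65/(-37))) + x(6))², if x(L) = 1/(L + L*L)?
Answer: 26651542009/1478479401 ≈ 18.026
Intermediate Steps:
x(L) = 1/(L + L²)
((51 + l(-6))/(12 + (-27/(-65) + 65/(-37))) + x(6))² = ((51 - 6)/(12 + (-27/(-65) + 65/(-37))) + 1/(6*(1 + 6)))² = (45/(12 + (-27*(-1/65) + 65*(-1/37))) + (⅙)/7)² = (45/(12 + (27/65 - 65/37)) + (⅙)*(⅐))² = (45/(12 - 3226/2405) + 1/42)² = (45/(25634/2405) + 1/42)² = (45*(2405/25634) + 1/42)² = (108225/25634 + 1/42)² = (163253/38451)² = 26651542009/1478479401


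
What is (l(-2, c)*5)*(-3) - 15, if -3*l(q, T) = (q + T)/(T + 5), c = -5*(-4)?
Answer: -57/5 ≈ -11.400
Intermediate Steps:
c = 20
l(q, T) = -(T + q)/(3*(5 + T)) (l(q, T) = -(q + T)/(3*(T + 5)) = -(T + q)/(3*(5 + T)))
(l(-2, c)*5)*(-3) - 15 = (((-1*20 - 1*(-2))/(3*(5 + 20)))*5)*(-3) - 15 = (((⅓)*(-20 + 2)/25)*5)*(-3) - 15 = (((⅓)*(1/25)*(-18))*5)*(-3) - 15 = -6/25*5*(-3) - 15 = -6/5*(-3) - 15 = 18/5 - 15 = -57/5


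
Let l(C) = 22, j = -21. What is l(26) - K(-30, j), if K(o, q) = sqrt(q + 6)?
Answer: 22 - I*sqrt(15) ≈ 22.0 - 3.873*I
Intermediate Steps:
K(o, q) = sqrt(6 + q)
l(26) - K(-30, j) = 22 - sqrt(6 - 21) = 22 - sqrt(-15) = 22 - I*sqrt(15)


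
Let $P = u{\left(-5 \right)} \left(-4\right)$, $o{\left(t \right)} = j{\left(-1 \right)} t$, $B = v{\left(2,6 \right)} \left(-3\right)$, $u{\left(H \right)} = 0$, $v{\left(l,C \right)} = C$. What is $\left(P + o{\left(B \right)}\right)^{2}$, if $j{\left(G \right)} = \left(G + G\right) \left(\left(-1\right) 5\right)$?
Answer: $32400$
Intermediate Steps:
$B = -18$ ($B = 6 \left(-3\right) = -18$)
$j{\left(G \right)} = - 10 G$ ($j{\left(G \right)} = 2 G \left(-5\right) = - 10 G$)
$o{\left(t \right)} = 10 t$ ($o{\left(t \right)} = \left(-10\right) \left(-1\right) t = 10 t$)
$P = 0$ ($P = 0 \left(-4\right) = 0$)
$\left(P + o{\left(B \right)}\right)^{2} = \left(0 + 10 \left(-18\right)\right)^{2} = \left(0 - 180\right)^{2} = \left(-180\right)^{2} = 32400$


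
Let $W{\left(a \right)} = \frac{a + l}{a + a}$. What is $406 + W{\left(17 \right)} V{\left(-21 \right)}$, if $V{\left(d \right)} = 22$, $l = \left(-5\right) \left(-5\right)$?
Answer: $\frac{7364}{17} \approx 433.18$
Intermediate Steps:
$l = 25$
$W{\left(a \right)} = \frac{25 + a}{2 a}$ ($W{\left(a \right)} = \frac{a + 25}{a + a} = \frac{25 + a}{2 a}$)
$406 + W{\left(17 \right)} V{\left(-21 \right)} = 406 + \frac{25 + 17}{2 \cdot 17} \cdot 22 = 406 + \frac{1}{2} \cdot \frac{1}{17} \cdot 42 \cdot 22 = 406 + \frac{21}{17} \cdot 22 = 406 + \frac{462}{17} = \frac{7364}{17}$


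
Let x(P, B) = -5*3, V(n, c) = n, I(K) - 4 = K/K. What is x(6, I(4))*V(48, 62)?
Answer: -720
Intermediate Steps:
I(K) = 5 (I(K) = 4 + K/K = 4 + 1 = 5)
x(P, B) = -15
x(6, I(4))*V(48, 62) = -15*48 = -720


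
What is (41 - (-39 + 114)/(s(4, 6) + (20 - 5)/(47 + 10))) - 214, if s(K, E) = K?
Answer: -5146/27 ≈ -190.59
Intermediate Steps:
(41 - (-39 + 114)/(s(4, 6) + (20 - 5)/(47 + 10))) - 214 = (41 - (-39 + 114)/(4 + (20 - 5)/(47 + 10))) - 214 = (41 - 75/(4 + 15/57)) - 214 = (41 - 75/(4 + 15*(1/57))) - 214 = (41 - 75/(4 + 5/19)) - 214 = (41 - 75/81/19) - 214 = (41 - 75*19/81) - 214 = (41 - 1*475/27) - 214 = (41 - 475/27) - 214 = 632/27 - 214 = -5146/27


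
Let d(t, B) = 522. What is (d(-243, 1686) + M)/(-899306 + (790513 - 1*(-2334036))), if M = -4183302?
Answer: -4182780/2225243 ≈ -1.8797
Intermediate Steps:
(d(-243, 1686) + M)/(-899306 + (790513 - 1*(-2334036))) = (522 - 4183302)/(-899306 + (790513 - 1*(-2334036))) = -4182780/(-899306 + (790513 + 2334036)) = -4182780/(-899306 + 3124549) = -4182780/2225243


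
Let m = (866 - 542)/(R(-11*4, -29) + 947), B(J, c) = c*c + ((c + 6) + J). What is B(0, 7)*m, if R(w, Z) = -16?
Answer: 20088/931 ≈ 21.577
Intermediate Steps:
B(J, c) = 6 + J + c + c**2 (B(J, c) = c**2 + ((6 + c) + J) = c**2 + (6 + J + c) = 6 + J + c + c**2)
m = 324/931 (m = (866 - 542)/(-16 + 947) = 324/931 ≈ 0.34801)
B(0, 7)*m = (6 + 0 + 7 + 7**2)*(324/931) = (6 + 0 + 7 + 49)*(324/931) = 62*(324/931) = 20088/931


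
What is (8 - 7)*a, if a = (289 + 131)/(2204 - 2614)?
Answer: -42/41 ≈ -1.0244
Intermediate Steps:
a = -42/41 (a = 420/(-410) = 420*(-1/410) = -42/41 ≈ -1.0244)
(8 - 7)*a = (8 - 7)*(-42/41) = 1*(-42/41) = -42/41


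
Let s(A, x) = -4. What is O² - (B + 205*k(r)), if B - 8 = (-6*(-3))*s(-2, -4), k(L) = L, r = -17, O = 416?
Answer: 176605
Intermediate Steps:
B = -64 (B = 8 - 6*(-3)*(-4) = 8 + 18*(-4) = 8 - 72 = -64)
O² - (B + 205*k(r)) = 416² - (-64 + 205*(-17)) = 173056 - (-64 - 3485) = 173056 - 1*(-3549) = 173056 + 3549 = 176605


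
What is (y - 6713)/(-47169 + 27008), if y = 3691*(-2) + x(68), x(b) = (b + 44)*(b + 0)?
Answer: 6479/20161 ≈ 0.32136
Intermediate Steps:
x(b) = b*(44 + b) (x(b) = (44 + b)*b = b*(44 + b))
y = 234 (y = 3691*(-2) + 68*(44 + 68) = -7382 + 68*112 = -7382 + 7616 = 234)
(y - 6713)/(-47169 + 27008) = (234 - 6713)/(-47169 + 27008) = -6479/(-20161) = -6479*(-1/20161) = 6479/20161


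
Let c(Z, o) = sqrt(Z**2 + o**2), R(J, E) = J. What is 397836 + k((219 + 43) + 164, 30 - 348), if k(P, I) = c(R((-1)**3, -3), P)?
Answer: 397836 + sqrt(181477) ≈ 3.9826e+5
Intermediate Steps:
k(P, I) = sqrt(1 + P**2) (k(P, I) = sqrt(((-1)**3)**2 + P**2) = sqrt((-1)**2 + P**2) = sqrt(1 + P**2))
397836 + k((219 + 43) + 164, 30 - 348) = 397836 + sqrt(1 + ((219 + 43) + 164)**2) = 397836 + sqrt(1 + (262 + 164)**2) = 397836 + sqrt(1 + 426**2) = 397836 + sqrt(1 + 181476) = 397836 + sqrt(181477)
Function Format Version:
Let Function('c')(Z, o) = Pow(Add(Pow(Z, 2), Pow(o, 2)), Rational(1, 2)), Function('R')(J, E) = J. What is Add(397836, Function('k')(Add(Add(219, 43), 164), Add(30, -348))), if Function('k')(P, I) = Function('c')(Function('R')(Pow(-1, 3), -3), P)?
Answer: Add(397836, Pow(181477, Rational(1, 2))) ≈ 3.9826e+5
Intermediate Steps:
Function('k')(P, I) = Pow(Add(1, Pow(P, 2)), Rational(1, 2)) (Function('k')(P, I) = Pow(Add(Pow(Pow(-1, 3), 2), Pow(P, 2)), Rational(1, 2)) = Pow(Add(Pow(-1, 2), Pow(P, 2)), Rational(1, 2)) = Pow(Add(1, Pow(P, 2)), Rational(1, 2)))
Add(397836, Function('k')(Add(Add(219, 43), 164), Add(30, -348))) = Add(397836, Pow(Add(1, Pow(Add(Add(219, 43), 164), 2)), Rational(1, 2))) = Add(397836, Pow(Add(1, Pow(Add(262, 164), 2)), Rational(1, 2))) = Add(397836, Pow(Add(1, Pow(426, 2)), Rational(1, 2))) = Add(397836, Pow(Add(1, 181476), Rational(1, 2))) = Add(397836, Pow(181477, Rational(1, 2)))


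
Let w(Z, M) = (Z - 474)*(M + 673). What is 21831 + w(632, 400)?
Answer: 191365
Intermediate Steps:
w(Z, M) = (-474 + Z)*(673 + M)
21831 + w(632, 400) = 21831 + (-319002 - 474*400 + 673*632 + 400*632) = 21831 + (-319002 - 189600 + 425336 + 252800) = 21831 + 169534 = 191365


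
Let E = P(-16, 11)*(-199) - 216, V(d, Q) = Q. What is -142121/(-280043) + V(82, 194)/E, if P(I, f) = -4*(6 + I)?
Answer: 553826477/1144815784 ≈ 0.48377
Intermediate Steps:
P(I, f) = -24 - 4*I
E = -8176 (E = (-24 - 4*(-16))*(-199) - 216 = (-24 + 64)*(-199) - 216 = 40*(-199) - 216 = -7960 - 216 = -8176)
-142121/(-280043) + V(82, 194)/E = -142121/(-280043) + 194/(-8176) = -142121*(-1/280043) + 194*(-1/8176) = 142121/280043 - 97/4088 = 553826477/1144815784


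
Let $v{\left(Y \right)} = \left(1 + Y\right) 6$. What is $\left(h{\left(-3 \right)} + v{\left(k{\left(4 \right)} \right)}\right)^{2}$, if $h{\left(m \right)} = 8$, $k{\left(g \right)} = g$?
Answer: $1444$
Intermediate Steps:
$v{\left(Y \right)} = 6 + 6 Y$
$\left(h{\left(-3 \right)} + v{\left(k{\left(4 \right)} \right)}\right)^{2} = \left(8 + \left(6 + 6 \cdot 4\right)\right)^{2} = \left(8 + \left(6 + 24\right)\right)^{2} = \left(8 + 30\right)^{2} = 38^{2} = 1444$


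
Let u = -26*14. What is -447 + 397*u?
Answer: -144955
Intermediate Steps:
u = -364
-447 + 397*u = -447 + 397*(-364) = -447 - 144508 = -144955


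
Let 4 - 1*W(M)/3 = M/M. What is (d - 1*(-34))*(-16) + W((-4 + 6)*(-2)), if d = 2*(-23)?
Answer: 201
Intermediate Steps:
d = -46
W(M) = 9 (W(M) = 12 - 3*M/M = 12 - 3*1 = 12 - 3 = 9)
(d - 1*(-34))*(-16) + W((-4 + 6)*(-2)) = (-46 - 1*(-34))*(-16) + 9 = (-46 + 34)*(-16) + 9 = -12*(-16) + 9 = 192 + 9 = 201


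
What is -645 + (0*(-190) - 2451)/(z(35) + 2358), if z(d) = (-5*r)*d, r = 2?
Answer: -1297611/2008 ≈ -646.22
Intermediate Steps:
z(d) = -10*d (z(d) = (-5*2)*d = -10*d)
-645 + (0*(-190) - 2451)/(z(35) + 2358) = -645 + (0*(-190) - 2451)/(-10*35 + 2358) = -645 + (0 - 2451)/(-350 + 2358) = -645 - 2451/2008 = -1297611/2008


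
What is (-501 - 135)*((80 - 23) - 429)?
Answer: 236592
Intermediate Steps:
(-501 - 135)*((80 - 23) - 429) = -636*(57 - 429) = -636*(-372) = 236592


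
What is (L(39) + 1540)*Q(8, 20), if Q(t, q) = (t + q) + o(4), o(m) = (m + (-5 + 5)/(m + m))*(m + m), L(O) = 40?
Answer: 94800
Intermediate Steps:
o(m) = 2*m**2 (o(m) = (m + 0/((2*m)))*(2*m) = (m + 0*(1/(2*m)))*(2*m) = (m + 0)*(2*m) = m*(2*m) = 2*m**2)
Q(t, q) = 32 + q + t (Q(t, q) = (t + q) + 2*4**2 = (q + t) + 2*16 = (q + t) + 32 = 32 + q + t)
(L(39) + 1540)*Q(8, 20) = (40 + 1540)*(32 + 20 + 8) = 1580*60 = 94800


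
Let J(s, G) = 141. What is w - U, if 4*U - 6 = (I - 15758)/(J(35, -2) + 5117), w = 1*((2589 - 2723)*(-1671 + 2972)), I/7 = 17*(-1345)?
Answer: -333313493/1912 ≈ -1.7433e+5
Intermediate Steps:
I = -160055 (I = 7*(17*(-1345)) = 7*(-22865) = -160055)
w = -174334 (w = 1*(-134*1301) = 1*(-174334) = -174334)
U = -13115/1912 (U = 3/2 + ((-160055 - 15758)/(141 + 5117))/4 = 3/2 + (-175813/5258)/4 = 3/2 + (-175813*1/5258)/4 = 3/2 + (¼)*(-15983/478) = 3/2 - 15983/1912 = -13115/1912 ≈ -6.8593)
w - U = -174334 - 1*(-13115/1912) = -174334 + 13115/1912 = -333313493/1912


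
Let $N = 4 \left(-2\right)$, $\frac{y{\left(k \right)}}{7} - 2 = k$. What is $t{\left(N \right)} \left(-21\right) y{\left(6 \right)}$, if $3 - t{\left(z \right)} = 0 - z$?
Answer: $5880$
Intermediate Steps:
$y{\left(k \right)} = 14 + 7 k$
$N = -8$
$t{\left(z \right)} = 3 + z$ ($t{\left(z \right)} = 3 - \left(0 - z\right) = 3 - - z = 3 + z$)
$t{\left(N \right)} \left(-21\right) y{\left(6 \right)} = \left(3 - 8\right) \left(-21\right) \left(14 + 7 \cdot 6\right) = \left(-5\right) \left(-21\right) \left(14 + 42\right) = 105 \cdot 56 = 5880$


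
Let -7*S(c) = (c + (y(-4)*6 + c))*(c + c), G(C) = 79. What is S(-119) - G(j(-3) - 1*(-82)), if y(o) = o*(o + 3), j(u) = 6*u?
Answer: -7355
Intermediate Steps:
y(o) = o*(3 + o)
S(c) = -2*c*(24 + 2*c)/7 (S(c) = -(c + (-4*(3 - 4)*6 + c))*(c + c)/7 = -(c + (-4*(-1)*6 + c))*2*c/7 = -(c + (4*6 + c))*2*c/7 = -(c + (24 + c))*2*c/7 = -(24 + 2*c)*2*c/7 = -2*c*(24 + 2*c)/7)
S(-119) - G(j(-3) - 1*(-82)) = -4/7*(-119)*(12 - 119) - 1*79 = -4/7*(-119)*(-107) - 79 = -7276 - 79 = -7355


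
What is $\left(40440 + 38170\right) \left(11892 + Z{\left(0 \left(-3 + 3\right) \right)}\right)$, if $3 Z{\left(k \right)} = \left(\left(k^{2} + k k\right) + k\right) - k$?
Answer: $934830120$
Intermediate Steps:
$Z{\left(k \right)} = \frac{2 k^{2}}{3}$ ($Z{\left(k \right)} = \frac{\left(\left(k^{2} + k k\right) + k\right) - k}{3} = \frac{\left(\left(k^{2} + k^{2}\right) + k\right) - k}{3} = \frac{\left(2 k^{2} + k\right) - k}{3} = \frac{\left(k + 2 k^{2}\right) - k}{3} = \frac{2 k^{2}}{3}$)
$\left(40440 + 38170\right) \left(11892 + Z{\left(0 \left(-3 + 3\right) \right)}\right) = \left(40440 + 38170\right) \left(11892 + \frac{2 \left(0 \left(-3 + 3\right)\right)^{2}}{3}\right) = 78610 \left(11892 + \frac{2 \left(0 \cdot 0\right)^{2}}{3}\right) = 78610 \left(11892 + \frac{2 \cdot 0^{2}}{3}\right) = 78610 \left(11892 + \frac{2}{3} \cdot 0\right) = 78610 \left(11892 + 0\right) = 78610 \cdot 11892 = 934830120$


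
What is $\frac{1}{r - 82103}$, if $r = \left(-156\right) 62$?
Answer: $- \frac{1}{91775} \approx -1.0896 \cdot 10^{-5}$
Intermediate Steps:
$r = -9672$
$\frac{1}{r - 82103} = \frac{1}{-9672 - 82103} = \frac{1}{-91775} = - \frac{1}{91775}$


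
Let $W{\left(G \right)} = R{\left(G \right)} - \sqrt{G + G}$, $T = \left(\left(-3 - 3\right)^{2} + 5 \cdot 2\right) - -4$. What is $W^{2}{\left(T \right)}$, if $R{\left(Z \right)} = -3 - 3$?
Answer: $256$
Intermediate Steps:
$R{\left(Z \right)} = -6$ ($R{\left(Z \right)} = -3 - 3 = -6$)
$T = 50$ ($T = \left(\left(-6\right)^{2} + 10\right) + 4 = \left(36 + 10\right) + 4 = 46 + 4 = 50$)
$W{\left(G \right)} = -6 - \sqrt{2} \sqrt{G}$ ($W{\left(G \right)} = -6 - \sqrt{G + G} = -6 - \sqrt{2 G} = -6 - \sqrt{2} \sqrt{G}$)
$W^{2}{\left(T \right)} = \left(-6 - \sqrt{2} \sqrt{50}\right)^{2} = \left(-6 - \sqrt{2} \cdot 5 \sqrt{2}\right)^{2} = \left(-6 - 10\right)^{2} = \left(-16\right)^{2} = 256$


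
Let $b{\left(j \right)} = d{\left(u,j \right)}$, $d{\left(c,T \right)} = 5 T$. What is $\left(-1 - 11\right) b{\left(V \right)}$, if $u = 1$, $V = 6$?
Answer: $-360$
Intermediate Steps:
$b{\left(j \right)} = 5 j$
$\left(-1 - 11\right) b{\left(V \right)} = \left(-1 - 11\right) 5 \cdot 6 = \left(-12\right) 30 = -360$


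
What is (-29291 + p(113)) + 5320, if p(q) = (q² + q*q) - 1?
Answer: 1566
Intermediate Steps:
p(q) = -1 + 2*q² (p(q) = (q² + q²) - 1 = 2*q² - 1 = -1 + 2*q²)
(-29291 + p(113)) + 5320 = (-29291 + (-1 + 2*113²)) + 5320 = (-29291 + (-1 + 2*12769)) + 5320 = (-29291 + (-1 + 25538)) + 5320 = (-29291 + 25537) + 5320 = -3754 + 5320 = 1566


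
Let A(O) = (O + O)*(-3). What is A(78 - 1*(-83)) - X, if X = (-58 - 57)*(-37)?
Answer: -5221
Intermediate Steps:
X = 4255 (X = -115*(-37) = 4255)
A(O) = -6*O (A(O) = (2*O)*(-3) = -6*O)
A(78 - 1*(-83)) - X = -6*(78 - 1*(-83)) - 1*4255 = -6*(78 + 83) - 4255 = -6*161 - 4255 = -966 - 4255 = -5221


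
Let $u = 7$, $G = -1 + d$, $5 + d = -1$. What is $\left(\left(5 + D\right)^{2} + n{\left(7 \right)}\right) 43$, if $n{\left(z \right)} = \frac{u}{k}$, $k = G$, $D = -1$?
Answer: $645$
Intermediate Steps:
$d = -6$ ($d = -5 - 1 = -6$)
$G = -7$ ($G = -1 - 6 = -7$)
$k = -7$
$n{\left(z \right)} = -1$ ($n{\left(z \right)} = \frac{7}{-7} = 7 \left(- \frac{1}{7}\right) = -1$)
$\left(\left(5 + D\right)^{2} + n{\left(7 \right)}\right) 43 = \left(\left(5 - 1\right)^{2} - 1\right) 43 = \left(4^{2} - 1\right) 43 = \left(16 - 1\right) 43 = 15 \cdot 43 = 645$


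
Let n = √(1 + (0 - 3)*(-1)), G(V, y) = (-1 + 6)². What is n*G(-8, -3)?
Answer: 50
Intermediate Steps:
G(V, y) = 25 (G(V, y) = 5² = 25)
n = 2 (n = √(1 - 3*(-1)) = √(1 + 3) = √4 = 2)
n*G(-8, -3) = 2*25 = 50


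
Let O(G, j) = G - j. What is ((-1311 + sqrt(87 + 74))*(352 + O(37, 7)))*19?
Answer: -9515238 + 7258*sqrt(161) ≈ -9.4231e+6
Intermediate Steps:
((-1311 + sqrt(87 + 74))*(352 + O(37, 7)))*19 = ((-1311 + sqrt(87 + 74))*(352 + (37 - 1*7)))*19 = ((-1311 + sqrt(161))*(352 + (37 - 7)))*19 = ((-1311 + sqrt(161))*(352 + 30))*19 = ((-1311 + sqrt(161))*382)*19 = (-500802 + 382*sqrt(161))*19 = -9515238 + 7258*sqrt(161)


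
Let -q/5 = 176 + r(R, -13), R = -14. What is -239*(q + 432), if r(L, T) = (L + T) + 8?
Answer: 84367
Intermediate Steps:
r(L, T) = 8 + L + T
q = -785 (q = -5*(176 + (8 - 14 - 13)) = -5*(176 - 19) = -5*157 = -785)
-239*(q + 432) = -239*(-785 + 432) = -239*(-353) = 84367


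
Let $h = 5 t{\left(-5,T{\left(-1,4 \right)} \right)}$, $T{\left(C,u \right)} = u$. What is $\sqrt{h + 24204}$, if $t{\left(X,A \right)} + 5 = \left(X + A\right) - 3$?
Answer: $\sqrt{24159} \approx 155.43$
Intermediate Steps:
$t{\left(X,A \right)} = -8 + A + X$ ($t{\left(X,A \right)} = -5 - \left(3 - A - X\right) = -5 + \left(-3 + A + X\right) = -8 + A + X$)
$h = -45$ ($h = 5 \left(-8 + 4 - 5\right) = 5 \left(-9\right) = -45$)
$\sqrt{h + 24204} = \sqrt{-45 + 24204} = \sqrt{24159}$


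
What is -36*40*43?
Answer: -61920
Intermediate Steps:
-36*40*43 = -1440*43 = -61920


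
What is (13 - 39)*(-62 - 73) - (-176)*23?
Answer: 7558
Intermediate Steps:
(13 - 39)*(-62 - 73) - (-176)*23 = -26*(-135) - 88*(-46) = 3510 + 4048 = 7558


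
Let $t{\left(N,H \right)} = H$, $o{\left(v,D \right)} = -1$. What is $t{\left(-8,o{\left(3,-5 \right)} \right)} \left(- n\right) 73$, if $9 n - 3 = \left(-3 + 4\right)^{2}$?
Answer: $\frac{292}{9} \approx 32.444$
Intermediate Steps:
$n = \frac{4}{9}$ ($n = \frac{1}{3} + \frac{\left(-3 + 4\right)^{2}}{9} = \frac{1}{3} + \frac{1^{2}}{9} = \frac{1}{3} + \frac{1}{9} \cdot 1 = \frac{1}{3} + \frac{1}{9} = \frac{4}{9} \approx 0.44444$)
$t{\left(-8,o{\left(3,-5 \right)} \right)} \left(- n\right) 73 = - \frac{\left(-1\right) 4}{9} \cdot 73 = \left(-1\right) \left(- \frac{4}{9}\right) 73 = \frac{4}{9} \cdot 73 = \frac{292}{9}$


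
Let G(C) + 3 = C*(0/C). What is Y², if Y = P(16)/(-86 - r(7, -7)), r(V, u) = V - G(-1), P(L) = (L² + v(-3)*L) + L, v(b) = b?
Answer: 49/9 ≈ 5.4444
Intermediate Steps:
G(C) = -3 (G(C) = -3 + C*(0/C) = -3 + C*0 = -3 + 0 = -3)
P(L) = L² - 2*L (P(L) = (L² - 3*L) + L = L² - 2*L)
r(V, u) = 3 + V (r(V, u) = V - 1*(-3) = V + 3 = 3 + V)
Y = -7/3 (Y = (16*(-2 + 16))/(-86 - (3 + 7)) = (16*14)/(-86 - 1*10) = 224/(-86 - 10) = 224/(-96) = 224*(-1/96) = -7/3 ≈ -2.3333)
Y² = (-7/3)² = 49/9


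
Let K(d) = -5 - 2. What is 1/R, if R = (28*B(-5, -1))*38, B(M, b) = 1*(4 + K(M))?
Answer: -1/3192 ≈ -0.00031328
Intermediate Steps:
K(d) = -7
B(M, b) = -3 (B(M, b) = 1*(4 - 7) = 1*(-3) = -3)
R = -3192 (R = (28*(-3))*38 = -84*38 = -3192)
1/R = 1/(-3192) = -1/3192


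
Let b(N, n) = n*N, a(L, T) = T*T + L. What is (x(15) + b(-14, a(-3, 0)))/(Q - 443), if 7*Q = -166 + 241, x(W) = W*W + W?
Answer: -987/1513 ≈ -0.65235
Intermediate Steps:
a(L, T) = L + T² (a(L, T) = T² + L = L + T²)
b(N, n) = N*n
x(W) = W + W² (x(W) = W² + W = W + W²)
Q = 75/7 (Q = (-166 + 241)/7 = (⅐)*75 = 75/7 ≈ 10.714)
(x(15) + b(-14, a(-3, 0)))/(Q - 443) = (15*(1 + 15) - 14*(-3 + 0²))/(75/7 - 443) = (15*16 - 14*(-3 + 0))/(-3026/7) = (240 - 14*(-3))*(-7/3026) = (240 + 42)*(-7/3026) = 282*(-7/3026) = -987/1513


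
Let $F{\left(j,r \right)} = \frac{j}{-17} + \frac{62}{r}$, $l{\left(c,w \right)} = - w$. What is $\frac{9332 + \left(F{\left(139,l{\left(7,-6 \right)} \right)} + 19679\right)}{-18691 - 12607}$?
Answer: $- \frac{1479671}{1596198} \approx -0.927$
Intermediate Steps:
$F{\left(j,r \right)} = \frac{62}{r} - \frac{j}{17}$ ($F{\left(j,r \right)} = j \left(- \frac{1}{17}\right) + \frac{62}{r} = - \frac{j}{17} + \frac{62}{r} = \frac{62}{r} - \frac{j}{17}$)
$\frac{9332 + \left(F{\left(139,l{\left(7,-6 \right)} \right)} + 19679\right)}{-18691 - 12607} = \frac{9332 + \left(\left(\frac{62}{\left(-1\right) \left(-6\right)} - \frac{139}{17}\right) + 19679\right)}{-18691 - 12607} = \frac{9332 + \left(\left(\frac{62}{6} - \frac{139}{17}\right) + 19679\right)}{-31298} = \left(9332 + \left(\left(62 \cdot \frac{1}{6} - \frac{139}{17}\right) + 19679\right)\right) \left(- \frac{1}{31298}\right) = \left(9332 + \left(\left(\frac{31}{3} - \frac{139}{17}\right) + 19679\right)\right) \left(- \frac{1}{31298}\right) = \left(9332 + \left(\frac{110}{51} + 19679\right)\right) \left(- \frac{1}{31298}\right) = \left(9332 + \frac{1003739}{51}\right) \left(- \frac{1}{31298}\right) = \frac{1479671}{51} \left(- \frac{1}{31298}\right) = - \frac{1479671}{1596198}$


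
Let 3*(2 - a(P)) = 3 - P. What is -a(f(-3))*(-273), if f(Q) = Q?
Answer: 0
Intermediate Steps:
a(P) = 1 + P/3 (a(P) = 2 - (3 - P)/3 = 2 + (-1 + P/3) = 1 + P/3)
-a(f(-3))*(-273) = -(1 + (⅓)*(-3))*(-273) = -(1 - 1)*(-273) = -1*0*(-273) = 0*(-273) = 0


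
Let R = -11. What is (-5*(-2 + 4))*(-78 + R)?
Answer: 890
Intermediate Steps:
(-5*(-2 + 4))*(-78 + R) = (-5*(-2 + 4))*(-78 - 11) = -5*2*(-89) = -10*(-89) = 890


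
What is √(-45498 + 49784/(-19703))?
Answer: I*√17663677987234/19703 ≈ 213.31*I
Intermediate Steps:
√(-45498 + 49784/(-19703)) = √(-45498 + 49784*(-1/19703)) = √(-45498 - 49784/19703) = √(-896496878/19703) = I*√17663677987234/19703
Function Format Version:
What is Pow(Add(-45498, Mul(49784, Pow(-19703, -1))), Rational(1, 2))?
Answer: Mul(Rational(1, 19703), I, Pow(17663677987234, Rational(1, 2))) ≈ Mul(213.31, I)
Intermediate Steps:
Pow(Add(-45498, Mul(49784, Pow(-19703, -1))), Rational(1, 2)) = Pow(Add(-45498, Mul(49784, Rational(-1, 19703))), Rational(1, 2)) = Pow(Add(-45498, Rational(-49784, 19703)), Rational(1, 2)) = Pow(Rational(-896496878, 19703), Rational(1, 2)) = Mul(Rational(1, 19703), I, Pow(17663677987234, Rational(1, 2)))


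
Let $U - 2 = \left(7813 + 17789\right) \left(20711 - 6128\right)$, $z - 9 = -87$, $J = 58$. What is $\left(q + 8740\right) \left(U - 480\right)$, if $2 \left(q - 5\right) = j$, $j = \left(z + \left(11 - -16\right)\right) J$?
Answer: $2712786443808$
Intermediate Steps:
$z = -78$ ($z = 9 - 87 = -78$)
$U = 373353968$ ($U = 2 + \left(7813 + 17789\right) \left(20711 - 6128\right) = 2 + 25602 \cdot 14583 = 2 + 373353966 = 373353968$)
$j = -2958$ ($j = \left(-78 + \left(11 - -16\right)\right) 58 = \left(-78 + \left(11 + 16\right)\right) 58 = \left(-78 + 27\right) 58 = \left(-51\right) 58 = -2958$)
$q = -1474$ ($q = 5 + \frac{1}{2} \left(-2958\right) = 5 - 1479 = -1474$)
$\left(q + 8740\right) \left(U - 480\right) = \left(-1474 + 8740\right) \left(373353968 - 480\right) = 7266 \cdot 373353488 = 2712786443808$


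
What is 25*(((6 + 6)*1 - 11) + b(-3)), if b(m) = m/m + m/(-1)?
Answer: 125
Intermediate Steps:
b(m) = 1 - m (b(m) = 1 + m*(-1) = 1 - m)
25*(((6 + 6)*1 - 11) + b(-3)) = 25*(((6 + 6)*1 - 11) + (1 - 1*(-3))) = 25*((12*1 - 11) + (1 + 3)) = 25*((12 - 11) + 4) = 25*(1 + 4) = 25*5 = 125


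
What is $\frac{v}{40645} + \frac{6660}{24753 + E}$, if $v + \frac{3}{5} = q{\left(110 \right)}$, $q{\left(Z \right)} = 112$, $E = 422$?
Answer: $\frac{54700039}{204647575} \approx 0.26729$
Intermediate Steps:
$v = \frac{557}{5}$ ($v = - \frac{3}{5} + 112 = \frac{557}{5} \approx 111.4$)
$\frac{v}{40645} + \frac{6660}{24753 + E} = \frac{557}{5 \cdot 40645} + \frac{6660}{24753 + 422} = \frac{557}{5} \cdot \frac{1}{40645} + \frac{6660}{25175} = \frac{557}{203225} + 6660 \cdot \frac{1}{25175} = \frac{557}{203225} + \frac{1332}{5035} = \frac{54700039}{204647575}$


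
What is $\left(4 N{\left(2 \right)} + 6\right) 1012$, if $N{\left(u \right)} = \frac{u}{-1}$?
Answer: $-2024$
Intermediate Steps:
$N{\left(u \right)} = - u$ ($N{\left(u \right)} = u \left(-1\right) = - u$)
$\left(4 N{\left(2 \right)} + 6\right) 1012 = \left(4 \left(\left(-1\right) 2\right) + 6\right) 1012 = \left(4 \left(-2\right) + 6\right) 1012 = \left(-8 + 6\right) 1012 = \left(-2\right) 1012 = -2024$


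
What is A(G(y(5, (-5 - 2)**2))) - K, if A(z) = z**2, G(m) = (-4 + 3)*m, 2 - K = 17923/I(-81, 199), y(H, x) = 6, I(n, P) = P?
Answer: 24689/199 ≈ 124.07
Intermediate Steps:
K = -17525/199 (K = 2 - 17923/199 = -17525/199 ≈ -88.065)
G(m) = -m
A(G(y(5, (-5 - 2)**2))) - K = (-1*6)**2 - 1*(-17525/199) = (-6)**2 + 17525/199 = 36 + 17525/199 = 24689/199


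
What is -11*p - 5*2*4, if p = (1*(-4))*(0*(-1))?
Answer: -40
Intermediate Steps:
p = 0 (p = -4*0 = 0)
-11*p - 5*2*4 = -11*0 - 5*2*4 = 0 - 10*4 = 0 - 40 = -40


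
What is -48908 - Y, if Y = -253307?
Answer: 204399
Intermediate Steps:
-48908 - Y = -48908 - 1*(-253307) = -48908 + 253307 = 204399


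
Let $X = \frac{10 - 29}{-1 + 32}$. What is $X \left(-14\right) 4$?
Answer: $\frac{1064}{31} \approx 34.323$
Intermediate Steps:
$X = - \frac{19}{31} \approx -0.6129$
$X \left(-14\right) 4 = \left(- \frac{19}{31}\right) \left(-14\right) 4 = \frac{266}{31} \cdot 4 = \frac{1064}{31}$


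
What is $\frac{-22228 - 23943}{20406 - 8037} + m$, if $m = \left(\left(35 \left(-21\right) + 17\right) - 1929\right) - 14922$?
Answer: $- \frac{217357132}{12369} \approx -17573.0$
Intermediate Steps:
$m = -17569$ ($m = \left(\left(-735 + 17\right) - 1929\right) - 14922 = \left(-718 - 1929\right) - 14922 = -2647 - 14922 = -17569$)
$\frac{-22228 - 23943}{20406 - 8037} + m = \frac{-22228 - 23943}{20406 - 8037} - 17569 = - \frac{46171}{12369} - 17569 = - \frac{217357132}{12369}$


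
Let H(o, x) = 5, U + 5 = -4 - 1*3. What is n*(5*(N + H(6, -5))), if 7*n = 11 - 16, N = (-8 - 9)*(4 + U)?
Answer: -3525/7 ≈ -503.57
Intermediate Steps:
U = -12 (U = -5 + (-4 - 1*3) = -5 + (-4 - 3) = -5 - 7 = -12)
N = 136 (N = (-8 - 9)*(4 - 12) = -17*(-8) = 136)
n = -5/7 (n = (11 - 16)/7 = (⅐)*(-5) = -5/7 ≈ -0.71429)
n*(5*(N + H(6, -5))) = -25*(136 + 5)/7 = -25*141/7 = -5/7*705 = -3525/7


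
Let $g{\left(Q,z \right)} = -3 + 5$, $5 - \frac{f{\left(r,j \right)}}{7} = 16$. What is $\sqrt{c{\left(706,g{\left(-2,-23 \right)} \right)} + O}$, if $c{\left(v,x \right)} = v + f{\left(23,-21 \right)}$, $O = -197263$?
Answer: $i \sqrt{196634} \approx 443.43 i$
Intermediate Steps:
$f{\left(r,j \right)} = -77$ ($f{\left(r,j \right)} = 35 - 112 = -77$)
$g{\left(Q,z \right)} = 2$
$c{\left(v,x \right)} = -77 + v$ ($c{\left(v,x \right)} = v - 77 = -77 + v$)
$\sqrt{c{\left(706,g{\left(-2,-23 \right)} \right)} + O} = \sqrt{\left(-77 + 706\right) - 197263} = \sqrt{629 - 197263} = \sqrt{-196634} = i \sqrt{196634}$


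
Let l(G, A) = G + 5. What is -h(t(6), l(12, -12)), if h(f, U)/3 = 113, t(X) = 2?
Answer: -339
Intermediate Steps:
l(G, A) = 5 + G
h(f, U) = 339 (h(f, U) = 3*113 = 339)
-h(t(6), l(12, -12)) = -1*339 = -339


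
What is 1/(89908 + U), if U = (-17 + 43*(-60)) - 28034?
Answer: 1/59277 ≈ 1.6870e-5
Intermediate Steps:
U = -30631 (U = (-17 - 2580) - 28034 = -2597 - 28034 = -30631)
1/(89908 + U) = 1/(89908 - 30631) = 1/59277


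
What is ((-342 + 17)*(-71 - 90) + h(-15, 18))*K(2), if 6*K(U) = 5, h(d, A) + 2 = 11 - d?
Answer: 261745/6 ≈ 43624.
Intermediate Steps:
h(d, A) = 9 - d (h(d, A) = -2 + (11 - d) = 9 - d)
K(U) = 5/6 (K(U) = (1/6)*5 = 5/6)
((-342 + 17)*(-71 - 90) + h(-15, 18))*K(2) = ((-342 + 17)*(-71 - 90) + (9 - 1*(-15)))*(5/6) = (-325*(-161) + (9 + 15))*(5/6) = (52325 + 24)*(5/6) = 52349*(5/6) = 261745/6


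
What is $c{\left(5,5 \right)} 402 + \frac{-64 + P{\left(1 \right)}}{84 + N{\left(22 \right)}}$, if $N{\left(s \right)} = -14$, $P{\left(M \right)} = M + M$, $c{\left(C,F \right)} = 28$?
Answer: $\frac{393929}{35} \approx 11255.0$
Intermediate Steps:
$P{\left(M \right)} = 2 M$
$c{\left(5,5 \right)} 402 + \frac{-64 + P{\left(1 \right)}}{84 + N{\left(22 \right)}} = 28 \cdot 402 + \frac{-64 + 2 \cdot 1}{84 - 14} = 11256 + \frac{-64 + 2}{70} = 11256 - \frac{31}{35} = \frac{393929}{35}$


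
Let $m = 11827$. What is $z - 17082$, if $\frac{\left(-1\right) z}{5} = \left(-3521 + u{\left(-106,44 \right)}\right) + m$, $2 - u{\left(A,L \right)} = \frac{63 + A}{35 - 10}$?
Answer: $- \frac{293153}{5} \approx -58631.0$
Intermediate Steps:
$u{\left(A,L \right)} = - \frac{13}{25} - \frac{A}{25}$ ($u{\left(A,L \right)} = 2 - \frac{63 + A}{35 - 10} = 2 - \frac{63 + A}{25} = 2 - \left(63 + A\right) \frac{1}{25} = 2 - \left(\frac{63}{25} + \frac{A}{25}\right) = - \frac{13}{25} - \frac{A}{25}$)
$z = - \frac{207743}{5}$ ($z = - 5 \left(\left(-3521 - - \frac{93}{25}\right) + 11827\right) = - 5 \left(\left(-3521 + \left(- \frac{13}{25} + \frac{106}{25}\right)\right) + 11827\right) = - 5 \left(\left(-3521 + \frac{93}{25}\right) + 11827\right) = - 5 \left(- \frac{87932}{25} + 11827\right) = \left(-5\right) \frac{207743}{25} = - \frac{207743}{5} \approx -41549.0$)
$z - 17082 = - \frac{207743}{5} - 17082 = - \frac{293153}{5}$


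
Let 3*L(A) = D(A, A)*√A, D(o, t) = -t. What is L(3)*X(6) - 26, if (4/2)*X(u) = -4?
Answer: -26 + 2*√3 ≈ -22.536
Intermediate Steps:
L(A) = -A^(3/2)/3 (L(A) = ((-A)*√A)/3 = (-A^(3/2))/3 = -A^(3/2)/3)
X(u) = -2 (X(u) = (½)*(-4) = -2)
L(3)*X(6) - 26 = -√3*(-2) - 26 = 2*√3 - 26 = -26 + 2*√3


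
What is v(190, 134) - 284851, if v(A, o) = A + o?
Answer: -284527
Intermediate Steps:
v(190, 134) - 284851 = (190 + 134) - 284851 = 324 - 284851 = -284527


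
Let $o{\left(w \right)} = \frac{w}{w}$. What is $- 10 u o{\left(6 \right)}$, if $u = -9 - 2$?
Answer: $110$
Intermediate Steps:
$u = -11$ ($u = -9 - 2 = -11$)
$o{\left(w \right)} = 1$
$- 10 u o{\left(6 \right)} = \left(-10\right) \left(-11\right) 1 = 110 \cdot 1 = 110$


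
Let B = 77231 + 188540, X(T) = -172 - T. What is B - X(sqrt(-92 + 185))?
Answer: 265943 + sqrt(93) ≈ 2.6595e+5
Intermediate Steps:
B = 265771
B - X(sqrt(-92 + 185)) = 265771 - (-172 - sqrt(-92 + 185)) = 265771 - (-172 - sqrt(93)) = 265771 + (172 + sqrt(93)) = 265943 + sqrt(93)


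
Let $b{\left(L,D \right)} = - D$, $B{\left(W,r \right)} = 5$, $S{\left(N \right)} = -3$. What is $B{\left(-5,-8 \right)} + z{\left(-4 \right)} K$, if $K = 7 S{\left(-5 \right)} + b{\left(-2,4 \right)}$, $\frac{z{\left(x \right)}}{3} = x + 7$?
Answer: $-220$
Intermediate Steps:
$z{\left(x \right)} = 21 + 3 x$ ($z{\left(x \right)} = 3 \left(x + 7\right) = 3 \left(7 + x\right) = 21 + 3 x$)
$K = -25$ ($K = 7 \left(-3\right) - 4 = -21 - 4 = -25$)
$B{\left(-5,-8 \right)} + z{\left(-4 \right)} K = 5 + \left(21 + 3 \left(-4\right)\right) \left(-25\right) = 5 + \left(21 - 12\right) \left(-25\right) = 5 + 9 \left(-25\right) = 5 - 225 = -220$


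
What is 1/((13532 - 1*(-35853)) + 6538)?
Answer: 1/55923 ≈ 1.7882e-5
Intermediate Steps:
1/((13532 - 1*(-35853)) + 6538) = 1/((13532 + 35853) + 6538) = 1/(49385 + 6538) = 1/55923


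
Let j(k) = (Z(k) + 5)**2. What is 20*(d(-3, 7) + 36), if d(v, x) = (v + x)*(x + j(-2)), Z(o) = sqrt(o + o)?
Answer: 2960 + 1600*I ≈ 2960.0 + 1600.0*I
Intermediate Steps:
Z(o) = sqrt(2)*sqrt(o) (Z(o) = sqrt(2*o) = sqrt(2)*sqrt(o))
j(k) = (5 + sqrt(2)*sqrt(k))**2 (j(k) = (sqrt(2)*sqrt(k) + 5)**2 = (5 + sqrt(2)*sqrt(k))**2)
d(v, x) = (v + x)*(x + (5 + 2*I)**2) (d(v, x) = (v + x)*(x + (5 + sqrt(2)*sqrt(-2))**2) = (v + x)*(x + (5 + sqrt(2)*(I*sqrt(2)))**2) = (v + x)*(x + (5 + 2*I)**2))
20*(d(-3, 7) + 36) = 20*((7**2 - 3*7 - 3*(21 + 20*I) + 7*(21 + 20*I)) + 36) = 20*((49 - 21 + (-63 - 60*I) + (147 + 140*I)) + 36) = 20*((112 + 80*I) + 36) = 20*(148 + 80*I) = 2960 + 1600*I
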